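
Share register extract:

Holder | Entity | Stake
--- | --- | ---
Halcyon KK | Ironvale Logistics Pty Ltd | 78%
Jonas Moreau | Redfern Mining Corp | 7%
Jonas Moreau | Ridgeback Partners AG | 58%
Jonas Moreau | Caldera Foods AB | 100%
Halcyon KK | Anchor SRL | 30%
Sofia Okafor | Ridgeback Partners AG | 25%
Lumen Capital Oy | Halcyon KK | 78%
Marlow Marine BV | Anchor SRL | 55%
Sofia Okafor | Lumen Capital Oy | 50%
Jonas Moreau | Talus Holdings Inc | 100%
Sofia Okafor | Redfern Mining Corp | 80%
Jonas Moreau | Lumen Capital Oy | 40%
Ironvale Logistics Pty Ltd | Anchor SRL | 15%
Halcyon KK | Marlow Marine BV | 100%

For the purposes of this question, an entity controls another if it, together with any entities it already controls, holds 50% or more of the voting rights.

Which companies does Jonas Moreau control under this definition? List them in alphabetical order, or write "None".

Caldera Foods AB, Ridgeback Partners AG, Talus Holdings Inc

Jonas holds 100% of Talus, so Jonas controls Talus.
Jonas holds 58% of Ridgeback, so Jonas controls Ridgeback.
Jonas holds 100% of Caldera, so Jonas controls Caldera.
No other company's threshold is met.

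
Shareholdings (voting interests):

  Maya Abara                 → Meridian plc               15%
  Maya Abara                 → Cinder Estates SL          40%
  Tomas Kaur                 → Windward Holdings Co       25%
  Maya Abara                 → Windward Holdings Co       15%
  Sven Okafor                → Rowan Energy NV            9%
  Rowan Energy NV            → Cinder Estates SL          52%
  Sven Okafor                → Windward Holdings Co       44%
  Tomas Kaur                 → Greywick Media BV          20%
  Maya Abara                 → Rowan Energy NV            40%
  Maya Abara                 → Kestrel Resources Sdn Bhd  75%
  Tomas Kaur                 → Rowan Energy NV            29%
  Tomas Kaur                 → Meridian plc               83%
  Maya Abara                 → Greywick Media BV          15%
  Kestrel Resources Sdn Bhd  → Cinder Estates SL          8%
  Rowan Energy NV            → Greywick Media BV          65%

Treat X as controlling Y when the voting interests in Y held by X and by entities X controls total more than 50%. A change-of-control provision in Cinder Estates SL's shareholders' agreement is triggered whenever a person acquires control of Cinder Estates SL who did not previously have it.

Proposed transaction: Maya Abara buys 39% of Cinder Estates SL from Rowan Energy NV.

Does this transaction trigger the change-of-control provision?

Yes

The purchase adds only to Maya's holdings (Rowan's stake shrinks), so Maya is the only person who could newly come to control Cinder.
Maya holds 75% of Kestrel, so Maya controls Kestrel.
In Cinder, Maya's side holds only 8% + 40% = 48%, not > 50%.
So before the transaction, Maya does not control Cinder.
After the purchase, Maya's direct stake in Cinder rises to 40% + 39% = 79%, and Rowan's stake falls to 13%.
Kestrel and Maya together hold 8% + 79% = 87% of Cinder, so Maya controls Cinder.
Maya did not control Cinder before and does after, so the clause is triggered.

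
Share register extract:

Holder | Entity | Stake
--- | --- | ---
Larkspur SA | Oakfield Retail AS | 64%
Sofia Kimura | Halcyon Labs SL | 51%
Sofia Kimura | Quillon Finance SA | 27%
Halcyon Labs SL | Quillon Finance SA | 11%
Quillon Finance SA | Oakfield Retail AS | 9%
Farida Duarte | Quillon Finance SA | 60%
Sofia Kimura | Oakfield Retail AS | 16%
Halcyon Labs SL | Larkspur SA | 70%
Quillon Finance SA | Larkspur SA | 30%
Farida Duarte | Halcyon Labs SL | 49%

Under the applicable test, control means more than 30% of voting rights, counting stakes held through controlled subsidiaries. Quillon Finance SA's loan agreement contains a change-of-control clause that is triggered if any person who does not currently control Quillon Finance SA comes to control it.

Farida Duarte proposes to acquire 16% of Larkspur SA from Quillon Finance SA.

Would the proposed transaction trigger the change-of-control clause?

No

The purchase adds only to Farida's holdings (Quillon's stake shrinks), so Farida is the only person who could newly come to control Quillon.
Farida holds 49% of Halcyon, so Farida controls Halcyon.
Halcyon and Farida together hold 11% + 60% = 71% of Quillon, so Farida controls Quillon.
So Farida already controls Quillon before the transaction.
After the purchase, Farida holds 16% of Larkspur directly, and Quillon's stake falls to 14%.
Farida controlled Quillon already, so this is not a new person acquiring control; every other person's position is unchanged or reduced.
No new person acquires control, so the clause is not triggered.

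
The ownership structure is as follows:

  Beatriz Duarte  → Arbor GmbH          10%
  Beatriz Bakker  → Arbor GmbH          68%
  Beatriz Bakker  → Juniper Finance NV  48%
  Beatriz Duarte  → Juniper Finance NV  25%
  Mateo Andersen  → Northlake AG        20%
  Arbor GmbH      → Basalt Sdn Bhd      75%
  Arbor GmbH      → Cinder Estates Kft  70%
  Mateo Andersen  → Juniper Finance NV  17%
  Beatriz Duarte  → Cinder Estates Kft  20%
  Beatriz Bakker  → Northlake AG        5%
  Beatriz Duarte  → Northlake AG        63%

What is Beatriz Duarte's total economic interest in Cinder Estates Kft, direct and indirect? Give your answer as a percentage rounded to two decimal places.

Beatriz Duarte reaches Cinder along 2 paths.
Via Arbor: 10% × 70% = 7%.
Direct stake: 20% = 20%.
Total: 7% + 20% = 27%.
Rounded: 27.00%.

27.00%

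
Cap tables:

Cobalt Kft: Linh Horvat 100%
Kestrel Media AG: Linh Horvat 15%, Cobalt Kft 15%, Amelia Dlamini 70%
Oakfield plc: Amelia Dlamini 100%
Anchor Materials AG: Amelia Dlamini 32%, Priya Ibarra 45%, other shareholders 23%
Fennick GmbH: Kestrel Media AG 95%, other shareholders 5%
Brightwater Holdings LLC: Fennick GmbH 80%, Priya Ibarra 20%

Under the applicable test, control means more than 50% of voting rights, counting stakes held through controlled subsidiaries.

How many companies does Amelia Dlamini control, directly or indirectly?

4

Amelia holds 70% of Kestrel, so Amelia controls Kestrel.
Amelia holds 100% of Oakfield, so Amelia controls Oakfield.
Kestrel holds 95% of Fennick, so Amelia controls Fennick.
Fennick holds 80% of Brightwater, so Amelia controls Brightwater.
No other company's threshold is met.
Amelia controls 4 companies.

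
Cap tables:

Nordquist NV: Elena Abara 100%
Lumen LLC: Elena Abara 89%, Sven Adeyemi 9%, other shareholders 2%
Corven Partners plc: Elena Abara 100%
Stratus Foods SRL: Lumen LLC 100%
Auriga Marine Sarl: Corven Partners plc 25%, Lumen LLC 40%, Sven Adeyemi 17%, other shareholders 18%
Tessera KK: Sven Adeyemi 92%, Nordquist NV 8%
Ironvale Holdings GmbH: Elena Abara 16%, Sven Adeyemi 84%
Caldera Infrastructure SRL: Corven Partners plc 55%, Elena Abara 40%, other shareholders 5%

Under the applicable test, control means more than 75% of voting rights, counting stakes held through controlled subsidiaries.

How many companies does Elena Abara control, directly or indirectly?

Elena holds 100% of Nordquist, so Elena controls Nordquist.
Elena holds 89% of Lumen, so Elena controls Lumen.
Elena holds 100% of Corven, so Elena controls Corven.
Lumen holds 100% of Stratus, so Elena controls Stratus.
Corven and Elena together hold 55% + 40% = 95% of Caldera, so Elena controls Caldera.
No other company's threshold is met.
Elena controls 5 companies.

5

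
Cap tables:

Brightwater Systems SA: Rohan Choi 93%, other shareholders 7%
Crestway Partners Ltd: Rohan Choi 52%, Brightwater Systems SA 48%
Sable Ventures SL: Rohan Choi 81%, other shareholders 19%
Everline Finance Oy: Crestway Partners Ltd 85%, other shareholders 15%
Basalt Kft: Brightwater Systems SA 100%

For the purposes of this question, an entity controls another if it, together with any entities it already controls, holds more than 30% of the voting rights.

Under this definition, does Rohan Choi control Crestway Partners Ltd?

Rohan holds 93% of Brightwater, so Rohan controls Brightwater.
Rohan and Brightwater together hold 52% + 48% = 100% of Crestway, so Rohan controls Crestway.

Yes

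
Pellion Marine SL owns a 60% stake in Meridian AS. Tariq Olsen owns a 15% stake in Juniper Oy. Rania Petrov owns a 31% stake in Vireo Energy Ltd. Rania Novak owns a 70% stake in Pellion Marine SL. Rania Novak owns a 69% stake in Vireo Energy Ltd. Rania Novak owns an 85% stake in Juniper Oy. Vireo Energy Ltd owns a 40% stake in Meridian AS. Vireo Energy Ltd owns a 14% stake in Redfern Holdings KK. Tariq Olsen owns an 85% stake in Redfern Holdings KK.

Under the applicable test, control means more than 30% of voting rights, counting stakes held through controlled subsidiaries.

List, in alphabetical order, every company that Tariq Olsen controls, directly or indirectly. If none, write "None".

Redfern Holdings KK

Tariq holds 85% of Redfern, so Tariq controls Redfern.
No other company's threshold is met.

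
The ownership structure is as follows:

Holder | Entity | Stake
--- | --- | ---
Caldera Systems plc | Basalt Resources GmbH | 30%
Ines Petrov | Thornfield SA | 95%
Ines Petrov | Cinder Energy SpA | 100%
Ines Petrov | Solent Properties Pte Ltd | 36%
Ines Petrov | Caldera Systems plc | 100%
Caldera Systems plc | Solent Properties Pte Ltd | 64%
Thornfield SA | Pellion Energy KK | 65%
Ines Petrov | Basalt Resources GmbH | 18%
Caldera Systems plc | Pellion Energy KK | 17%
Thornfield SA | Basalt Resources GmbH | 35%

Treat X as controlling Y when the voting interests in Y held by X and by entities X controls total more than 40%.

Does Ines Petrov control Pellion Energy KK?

Yes

Ines holds 100% of Caldera, so Ines controls Caldera.
Ines holds 95% of Thornfield, so Ines controls Thornfield.
Thornfield and Caldera together hold 65% + 17% = 82% of Pellion, so Ines controls Pellion.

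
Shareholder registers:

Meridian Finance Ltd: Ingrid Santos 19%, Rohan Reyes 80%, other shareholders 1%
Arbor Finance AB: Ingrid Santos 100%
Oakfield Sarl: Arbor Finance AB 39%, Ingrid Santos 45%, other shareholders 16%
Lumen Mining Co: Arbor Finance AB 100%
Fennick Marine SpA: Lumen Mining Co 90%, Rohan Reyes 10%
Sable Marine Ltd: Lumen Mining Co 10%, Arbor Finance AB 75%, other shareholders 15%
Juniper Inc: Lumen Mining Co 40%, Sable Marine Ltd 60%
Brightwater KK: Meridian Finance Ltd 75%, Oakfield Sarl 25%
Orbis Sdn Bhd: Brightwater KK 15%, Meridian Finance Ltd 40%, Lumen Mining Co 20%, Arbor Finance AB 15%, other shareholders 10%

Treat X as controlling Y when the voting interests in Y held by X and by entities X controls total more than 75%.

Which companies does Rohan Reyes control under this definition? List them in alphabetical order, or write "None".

Meridian Finance Ltd

Rohan holds 80% of Meridian, so Rohan controls Meridian.
No other company's threshold is met.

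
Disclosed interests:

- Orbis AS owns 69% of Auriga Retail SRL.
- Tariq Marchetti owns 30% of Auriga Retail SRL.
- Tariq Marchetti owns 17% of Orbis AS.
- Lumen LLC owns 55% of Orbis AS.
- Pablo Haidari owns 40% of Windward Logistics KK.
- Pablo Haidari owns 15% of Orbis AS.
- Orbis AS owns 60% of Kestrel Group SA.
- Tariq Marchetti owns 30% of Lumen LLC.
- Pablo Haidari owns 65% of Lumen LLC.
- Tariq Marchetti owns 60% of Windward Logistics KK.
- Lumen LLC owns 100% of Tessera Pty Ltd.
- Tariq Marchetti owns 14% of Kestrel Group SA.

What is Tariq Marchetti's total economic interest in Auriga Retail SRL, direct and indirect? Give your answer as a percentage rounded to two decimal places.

53.12%

Tariq reaches Auriga along 3 paths.
Direct stake: 30% = 30%.
Via Lumen → Orbis: 30% × 55% × 69% = 11.385%.
Via Orbis: 17% × 69% = 11.73%.
Total: 30% + 11.385% + 11.73% = 53.115%.
Rounded: 53.12%.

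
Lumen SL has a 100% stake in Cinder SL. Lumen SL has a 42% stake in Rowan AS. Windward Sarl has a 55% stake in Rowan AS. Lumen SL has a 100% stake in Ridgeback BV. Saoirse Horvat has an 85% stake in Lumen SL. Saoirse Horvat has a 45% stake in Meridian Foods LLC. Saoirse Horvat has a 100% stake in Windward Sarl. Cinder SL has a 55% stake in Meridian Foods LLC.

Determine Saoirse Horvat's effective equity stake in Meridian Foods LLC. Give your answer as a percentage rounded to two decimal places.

91.75%

Saoirse reaches Meridian along 2 paths.
Via Lumen → Cinder: 85% × 100% × 55% = 46.75%.
Direct stake: 45% = 45%.
Total: 46.75% + 45% = 91.75%.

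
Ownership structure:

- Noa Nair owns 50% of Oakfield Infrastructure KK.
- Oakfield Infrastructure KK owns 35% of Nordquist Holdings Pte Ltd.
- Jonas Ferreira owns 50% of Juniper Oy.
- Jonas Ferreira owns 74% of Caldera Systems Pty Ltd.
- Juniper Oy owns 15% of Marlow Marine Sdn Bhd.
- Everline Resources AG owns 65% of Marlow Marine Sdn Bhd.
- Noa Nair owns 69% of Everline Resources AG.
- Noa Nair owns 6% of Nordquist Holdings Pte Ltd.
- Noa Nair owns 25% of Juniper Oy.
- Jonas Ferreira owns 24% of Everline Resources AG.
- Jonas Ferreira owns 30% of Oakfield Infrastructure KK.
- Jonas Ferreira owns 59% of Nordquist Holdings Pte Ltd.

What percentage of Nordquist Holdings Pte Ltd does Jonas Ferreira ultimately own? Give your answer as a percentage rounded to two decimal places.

Jonas reaches Nordquist along 2 paths.
Direct stake: 59% = 59%.
Via Oakfield: 30% × 35% = 10.5%.
Total: 59% + 10.5% = 69.5%.
Rounded: 69.50%.

69.50%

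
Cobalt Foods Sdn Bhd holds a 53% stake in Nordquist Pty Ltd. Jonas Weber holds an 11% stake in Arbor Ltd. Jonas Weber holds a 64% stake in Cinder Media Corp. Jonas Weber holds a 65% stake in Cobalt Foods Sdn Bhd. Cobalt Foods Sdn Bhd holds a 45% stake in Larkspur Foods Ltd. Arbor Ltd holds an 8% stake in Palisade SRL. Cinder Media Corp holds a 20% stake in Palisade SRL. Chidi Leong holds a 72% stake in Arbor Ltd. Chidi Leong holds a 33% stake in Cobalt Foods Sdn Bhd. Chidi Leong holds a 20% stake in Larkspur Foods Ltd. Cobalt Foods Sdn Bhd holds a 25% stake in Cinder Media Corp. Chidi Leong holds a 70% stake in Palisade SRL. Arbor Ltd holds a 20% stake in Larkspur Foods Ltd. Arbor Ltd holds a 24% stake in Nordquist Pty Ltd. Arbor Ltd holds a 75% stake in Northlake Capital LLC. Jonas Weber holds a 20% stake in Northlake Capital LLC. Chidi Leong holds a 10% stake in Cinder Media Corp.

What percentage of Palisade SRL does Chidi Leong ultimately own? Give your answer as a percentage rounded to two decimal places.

Chidi reaches Palisade along 4 paths.
Via Cinder: 10% × 20% = 2%.
Via Cobalt → Cinder: 33% × 25% × 20% = 1.65%.
Direct stake: 70% = 70%.
Via Arbor: 72% × 8% = 5.76%.
Total: 2% + 1.65% + 70% + 5.76% = 79.41%.

79.41%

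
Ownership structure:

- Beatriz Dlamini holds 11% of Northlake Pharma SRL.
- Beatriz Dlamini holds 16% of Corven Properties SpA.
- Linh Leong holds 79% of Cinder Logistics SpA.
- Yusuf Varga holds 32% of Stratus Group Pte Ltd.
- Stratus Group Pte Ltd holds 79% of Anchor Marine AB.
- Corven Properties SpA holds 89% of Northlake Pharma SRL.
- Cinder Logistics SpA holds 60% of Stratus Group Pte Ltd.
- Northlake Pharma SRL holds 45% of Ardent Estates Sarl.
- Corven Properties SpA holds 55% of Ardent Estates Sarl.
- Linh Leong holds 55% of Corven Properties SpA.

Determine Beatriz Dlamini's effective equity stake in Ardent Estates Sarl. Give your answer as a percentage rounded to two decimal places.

Beatriz reaches Ardent along 3 paths.
Via Corven: 16% × 55% = 8.8%.
Via Corven → Northlake: 16% × 89% × 45% = 6.408%.
Via Northlake: 11% × 45% = 4.95%.
Total: 8.8% + 6.408% + 4.95% = 20.158%.
Rounded: 20.16%.

20.16%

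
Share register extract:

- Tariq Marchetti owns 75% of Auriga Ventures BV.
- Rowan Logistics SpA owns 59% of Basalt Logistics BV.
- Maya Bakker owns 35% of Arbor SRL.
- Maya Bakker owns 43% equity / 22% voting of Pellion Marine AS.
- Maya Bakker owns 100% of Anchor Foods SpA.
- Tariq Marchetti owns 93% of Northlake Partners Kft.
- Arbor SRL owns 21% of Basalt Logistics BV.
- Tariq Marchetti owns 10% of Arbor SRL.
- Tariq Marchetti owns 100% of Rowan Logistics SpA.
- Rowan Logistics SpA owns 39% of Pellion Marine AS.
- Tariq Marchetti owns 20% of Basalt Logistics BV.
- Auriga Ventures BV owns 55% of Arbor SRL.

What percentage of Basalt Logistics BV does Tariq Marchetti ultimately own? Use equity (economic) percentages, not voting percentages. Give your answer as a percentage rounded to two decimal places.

89.76%

Tariq reaches Basalt along 4 paths.
Via Rowan: 100% × 59% = 59%.
Direct stake: 20% = 20%.
Via Auriga → Arbor: 75% × 55% × 21% = 8.6625%.
Via Arbor: 10% × 21% = 2.1%.
Total: 59% + 20% + 8.6625% + 2.1% = 89.7625%.
Rounded: 89.76%.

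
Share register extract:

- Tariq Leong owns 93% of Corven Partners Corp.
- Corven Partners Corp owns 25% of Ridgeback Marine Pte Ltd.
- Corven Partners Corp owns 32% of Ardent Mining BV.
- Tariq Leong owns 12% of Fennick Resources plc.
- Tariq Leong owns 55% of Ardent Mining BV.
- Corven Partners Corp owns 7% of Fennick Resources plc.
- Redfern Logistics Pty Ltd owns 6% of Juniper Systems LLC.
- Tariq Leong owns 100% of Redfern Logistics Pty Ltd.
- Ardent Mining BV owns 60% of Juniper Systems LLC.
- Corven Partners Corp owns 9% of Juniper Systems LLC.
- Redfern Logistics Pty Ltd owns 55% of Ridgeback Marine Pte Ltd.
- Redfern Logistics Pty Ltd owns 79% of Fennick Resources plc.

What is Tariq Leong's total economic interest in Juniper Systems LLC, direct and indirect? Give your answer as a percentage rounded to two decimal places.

Tariq reaches Juniper along 4 paths.
Via Corven: 93% × 9% = 8.37%.
Via Redfern: 100% × 6% = 6%.
Via Ardent: 55% × 60% = 33%.
Via Corven → Ardent: 93% × 32% × 60% = 17.856%.
Total: 8.37% + 6% + 33% + 17.856% = 65.226%.
Rounded: 65.23%.

65.23%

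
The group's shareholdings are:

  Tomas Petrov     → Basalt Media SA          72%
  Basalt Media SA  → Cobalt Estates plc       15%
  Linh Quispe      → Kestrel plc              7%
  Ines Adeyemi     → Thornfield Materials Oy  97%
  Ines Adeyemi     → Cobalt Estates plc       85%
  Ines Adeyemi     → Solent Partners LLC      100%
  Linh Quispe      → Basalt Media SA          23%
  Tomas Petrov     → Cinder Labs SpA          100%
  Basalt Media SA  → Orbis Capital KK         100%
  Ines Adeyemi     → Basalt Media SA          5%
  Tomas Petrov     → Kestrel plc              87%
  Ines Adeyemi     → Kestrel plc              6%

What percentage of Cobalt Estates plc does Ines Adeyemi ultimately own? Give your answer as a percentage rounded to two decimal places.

Ines reaches Cobalt along 2 paths.
Via Basalt: 5% × 15% = 0.75%.
Direct stake: 85% = 85%.
Total: 0.75% + 85% = 85.75%.

85.75%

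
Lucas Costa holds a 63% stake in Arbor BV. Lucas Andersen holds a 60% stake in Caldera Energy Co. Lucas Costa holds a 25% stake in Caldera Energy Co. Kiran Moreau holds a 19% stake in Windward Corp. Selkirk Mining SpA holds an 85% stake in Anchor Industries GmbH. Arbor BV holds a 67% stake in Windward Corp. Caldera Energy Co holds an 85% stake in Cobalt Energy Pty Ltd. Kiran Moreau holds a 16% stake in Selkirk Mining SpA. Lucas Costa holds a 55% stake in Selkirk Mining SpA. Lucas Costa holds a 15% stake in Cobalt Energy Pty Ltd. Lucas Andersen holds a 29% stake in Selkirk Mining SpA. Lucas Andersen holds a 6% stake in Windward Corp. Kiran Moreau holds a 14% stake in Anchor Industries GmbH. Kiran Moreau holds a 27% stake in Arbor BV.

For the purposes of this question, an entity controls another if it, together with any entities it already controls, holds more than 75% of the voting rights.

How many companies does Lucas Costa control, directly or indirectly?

Lucas Costa's largest direct stake is 63% in Arbor, which does not meet the threshold.
Lucas Costa controls 0 companies.

0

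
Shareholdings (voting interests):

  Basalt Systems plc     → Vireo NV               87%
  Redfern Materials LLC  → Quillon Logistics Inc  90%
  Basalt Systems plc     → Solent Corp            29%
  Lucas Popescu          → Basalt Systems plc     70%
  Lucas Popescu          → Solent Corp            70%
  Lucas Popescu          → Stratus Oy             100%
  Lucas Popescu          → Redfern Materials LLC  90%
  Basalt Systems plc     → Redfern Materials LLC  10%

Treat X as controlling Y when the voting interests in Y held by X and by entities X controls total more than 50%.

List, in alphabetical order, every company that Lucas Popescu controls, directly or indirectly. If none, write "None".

Lucas holds 70% of Basalt, so Lucas controls Basalt.
Lucas and Basalt together hold 90% + 10% = 100% of Redfern, so Lucas controls Redfern.
Lucas holds 100% of Stratus, so Lucas controls Stratus.
Basalt and Lucas together hold 29% + 70% = 99% of Solent, so Lucas controls Solent.
Basalt holds 87% of Vireo, so Lucas controls Vireo.
Redfern holds 90% of Quillon, so Lucas controls Quillon.

Basalt Systems plc, Quillon Logistics Inc, Redfern Materials LLC, Solent Corp, Stratus Oy, Vireo NV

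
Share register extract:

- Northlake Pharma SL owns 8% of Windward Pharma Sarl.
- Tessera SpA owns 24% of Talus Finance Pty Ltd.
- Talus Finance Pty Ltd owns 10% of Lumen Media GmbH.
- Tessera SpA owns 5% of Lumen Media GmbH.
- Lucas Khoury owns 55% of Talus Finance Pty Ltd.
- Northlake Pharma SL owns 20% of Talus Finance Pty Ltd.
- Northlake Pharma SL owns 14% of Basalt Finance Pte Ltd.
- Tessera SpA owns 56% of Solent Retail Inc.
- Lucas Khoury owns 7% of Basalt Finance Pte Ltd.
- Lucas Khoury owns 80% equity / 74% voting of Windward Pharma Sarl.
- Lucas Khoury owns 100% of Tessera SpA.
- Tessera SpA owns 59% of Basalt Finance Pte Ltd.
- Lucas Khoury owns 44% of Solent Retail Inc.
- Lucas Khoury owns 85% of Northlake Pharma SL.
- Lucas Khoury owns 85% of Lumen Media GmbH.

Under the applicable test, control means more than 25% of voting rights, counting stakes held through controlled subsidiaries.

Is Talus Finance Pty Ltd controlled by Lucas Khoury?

Yes

Lucas holds 85% of Northlake, so Lucas controls Northlake.
Lucas holds 100% of Tessera, so Lucas controls Tessera.
Northlake and Lucas and Tessera together hold 20% + 55% + 24% = 99% of Talus, so Lucas controls Talus.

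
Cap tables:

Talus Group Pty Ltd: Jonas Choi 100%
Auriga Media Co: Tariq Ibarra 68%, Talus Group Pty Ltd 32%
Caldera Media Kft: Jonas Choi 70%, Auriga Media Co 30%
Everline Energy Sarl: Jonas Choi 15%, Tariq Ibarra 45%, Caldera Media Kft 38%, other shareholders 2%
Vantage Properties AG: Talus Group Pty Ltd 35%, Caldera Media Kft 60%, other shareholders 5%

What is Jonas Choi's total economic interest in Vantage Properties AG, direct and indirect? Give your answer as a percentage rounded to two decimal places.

Jonas reaches Vantage along 3 paths.
Via Talus: 100% × 35% = 35%.
Via Caldera: 70% × 60% = 42%.
Via Talus → Auriga → Caldera: 100% × 32% × 30% × 60% = 5.76%.
Total: 35% + 42% + 5.76% = 82.76%.

82.76%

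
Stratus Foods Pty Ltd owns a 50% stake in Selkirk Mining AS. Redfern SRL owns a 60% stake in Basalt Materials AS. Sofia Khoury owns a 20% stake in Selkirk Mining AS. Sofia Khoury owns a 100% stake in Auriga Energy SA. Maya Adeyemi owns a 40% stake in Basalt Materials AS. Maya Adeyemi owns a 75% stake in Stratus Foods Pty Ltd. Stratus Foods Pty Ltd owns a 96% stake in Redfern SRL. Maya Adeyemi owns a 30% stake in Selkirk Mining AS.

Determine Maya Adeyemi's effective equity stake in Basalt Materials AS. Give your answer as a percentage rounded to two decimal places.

Maya reaches Basalt along 2 paths.
Via Stratus → Redfern: 75% × 96% × 60% = 43.2%.
Direct stake: 40% = 40%.
Total: 43.2% + 40% = 83.2%.
Rounded: 83.20%.

83.20%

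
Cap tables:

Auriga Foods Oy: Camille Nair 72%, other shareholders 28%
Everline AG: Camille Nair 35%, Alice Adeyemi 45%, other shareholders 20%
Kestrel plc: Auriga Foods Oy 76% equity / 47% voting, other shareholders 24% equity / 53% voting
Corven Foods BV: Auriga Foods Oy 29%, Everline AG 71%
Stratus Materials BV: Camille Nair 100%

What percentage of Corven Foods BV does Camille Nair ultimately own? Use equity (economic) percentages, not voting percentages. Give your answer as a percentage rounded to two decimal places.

45.73%

Camille reaches Corven along 2 paths.
Via Auriga: 72% × 29% = 20.88%.
Via Everline: 35% × 71% = 24.85%.
Total: 20.88% + 24.85% = 45.73%.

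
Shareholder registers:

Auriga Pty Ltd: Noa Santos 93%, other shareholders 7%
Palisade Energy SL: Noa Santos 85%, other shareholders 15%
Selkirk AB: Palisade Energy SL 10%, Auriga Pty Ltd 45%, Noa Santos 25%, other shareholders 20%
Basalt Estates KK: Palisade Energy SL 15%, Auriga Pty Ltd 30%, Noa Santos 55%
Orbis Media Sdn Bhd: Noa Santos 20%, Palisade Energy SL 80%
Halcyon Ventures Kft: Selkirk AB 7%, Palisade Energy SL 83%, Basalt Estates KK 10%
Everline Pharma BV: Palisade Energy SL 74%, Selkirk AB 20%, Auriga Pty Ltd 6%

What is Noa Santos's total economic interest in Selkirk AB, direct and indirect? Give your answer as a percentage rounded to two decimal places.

Noa reaches Selkirk along 3 paths.
Via Palisade: 85% × 10% = 8.5%.
Via Auriga: 93% × 45% = 41.85%.
Direct stake: 25% = 25%.
Total: 8.5% + 41.85% + 25% = 75.35%.

75.35%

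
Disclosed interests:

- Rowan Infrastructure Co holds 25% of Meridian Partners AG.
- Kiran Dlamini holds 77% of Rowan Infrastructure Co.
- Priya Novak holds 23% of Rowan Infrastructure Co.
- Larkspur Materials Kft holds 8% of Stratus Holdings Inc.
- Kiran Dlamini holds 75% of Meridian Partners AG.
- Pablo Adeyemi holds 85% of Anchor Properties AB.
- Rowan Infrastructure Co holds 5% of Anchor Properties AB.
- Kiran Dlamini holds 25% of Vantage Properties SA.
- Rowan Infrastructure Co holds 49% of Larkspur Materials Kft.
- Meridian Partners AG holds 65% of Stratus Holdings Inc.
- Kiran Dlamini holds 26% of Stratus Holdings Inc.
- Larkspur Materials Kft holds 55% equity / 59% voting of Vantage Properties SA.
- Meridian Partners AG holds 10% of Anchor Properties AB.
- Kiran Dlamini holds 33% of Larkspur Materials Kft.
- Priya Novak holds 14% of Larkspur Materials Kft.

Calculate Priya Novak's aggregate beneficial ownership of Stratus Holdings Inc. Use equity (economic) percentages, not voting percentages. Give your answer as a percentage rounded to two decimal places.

5.76%

Priya reaches Stratus along 3 paths.
Via Rowan → Meridian: 23% × 25% × 65% = 3.7375%.
Via Larkspur: 14% × 8% = 1.12%.
Via Rowan → Larkspur: 23% × 49% × 8% = 0.9016%.
Total: 3.7375% + 1.12% + 0.9016% = 5.7591%.
Rounded: 5.76%.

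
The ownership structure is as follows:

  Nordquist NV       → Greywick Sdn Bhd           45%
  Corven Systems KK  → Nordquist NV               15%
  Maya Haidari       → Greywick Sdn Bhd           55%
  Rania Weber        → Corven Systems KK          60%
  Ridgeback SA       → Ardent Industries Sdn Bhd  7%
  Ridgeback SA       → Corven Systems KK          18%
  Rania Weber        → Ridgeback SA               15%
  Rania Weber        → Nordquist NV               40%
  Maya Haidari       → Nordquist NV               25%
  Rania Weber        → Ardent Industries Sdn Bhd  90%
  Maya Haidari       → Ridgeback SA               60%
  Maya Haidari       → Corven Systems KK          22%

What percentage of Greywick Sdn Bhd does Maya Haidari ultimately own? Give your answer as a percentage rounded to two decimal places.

68.46%

Maya reaches Greywick along 4 paths.
Via Ridgeback → Corven → Nordquist: 60% × 18% × 15% × 45% = 0.729%.
Via Corven → Nordquist: 22% × 15% × 45% = 1.485%.
Via Nordquist: 25% × 45% = 11.25%.
Direct stake: 55% = 55%.
Total: 0.729% + 1.485% + 11.25% + 55% = 68.464%.
Rounded: 68.46%.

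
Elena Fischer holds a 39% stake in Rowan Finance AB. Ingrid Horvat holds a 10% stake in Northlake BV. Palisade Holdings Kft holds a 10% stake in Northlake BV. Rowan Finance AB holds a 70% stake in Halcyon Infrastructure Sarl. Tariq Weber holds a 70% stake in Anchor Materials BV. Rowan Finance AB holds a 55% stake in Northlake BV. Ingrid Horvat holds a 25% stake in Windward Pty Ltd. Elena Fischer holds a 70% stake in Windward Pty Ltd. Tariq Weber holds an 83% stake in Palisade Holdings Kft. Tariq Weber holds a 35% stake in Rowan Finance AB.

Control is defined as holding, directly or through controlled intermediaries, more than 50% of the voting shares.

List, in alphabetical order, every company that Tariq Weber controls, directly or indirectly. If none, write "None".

Anchor Materials BV, Palisade Holdings Kft

Tariq holds 83% of Palisade, so Tariq controls Palisade.
Tariq holds 70% of Anchor, so Tariq controls Anchor.
No other company's threshold is met.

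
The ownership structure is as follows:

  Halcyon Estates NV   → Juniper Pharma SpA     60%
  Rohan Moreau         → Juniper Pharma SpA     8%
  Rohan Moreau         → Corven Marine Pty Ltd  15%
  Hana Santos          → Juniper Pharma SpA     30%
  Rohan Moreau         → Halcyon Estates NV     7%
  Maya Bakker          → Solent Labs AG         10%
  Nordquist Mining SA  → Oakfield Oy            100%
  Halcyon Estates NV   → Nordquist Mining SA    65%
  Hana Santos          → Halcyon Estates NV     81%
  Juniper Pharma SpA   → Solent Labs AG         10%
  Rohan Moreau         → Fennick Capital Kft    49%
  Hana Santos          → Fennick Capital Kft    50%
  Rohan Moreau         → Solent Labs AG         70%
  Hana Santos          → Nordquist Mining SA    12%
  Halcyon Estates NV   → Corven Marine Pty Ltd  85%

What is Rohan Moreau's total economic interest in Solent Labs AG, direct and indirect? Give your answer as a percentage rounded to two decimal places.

71.22%

Rohan reaches Solent along 3 paths.
Via Juniper: 8% × 10% = 0.8%.
Via Halcyon → Juniper: 7% × 60% × 10% = 0.42%.
Direct stake: 70% = 70%.
Total: 0.8% + 0.42% + 70% = 71.22%.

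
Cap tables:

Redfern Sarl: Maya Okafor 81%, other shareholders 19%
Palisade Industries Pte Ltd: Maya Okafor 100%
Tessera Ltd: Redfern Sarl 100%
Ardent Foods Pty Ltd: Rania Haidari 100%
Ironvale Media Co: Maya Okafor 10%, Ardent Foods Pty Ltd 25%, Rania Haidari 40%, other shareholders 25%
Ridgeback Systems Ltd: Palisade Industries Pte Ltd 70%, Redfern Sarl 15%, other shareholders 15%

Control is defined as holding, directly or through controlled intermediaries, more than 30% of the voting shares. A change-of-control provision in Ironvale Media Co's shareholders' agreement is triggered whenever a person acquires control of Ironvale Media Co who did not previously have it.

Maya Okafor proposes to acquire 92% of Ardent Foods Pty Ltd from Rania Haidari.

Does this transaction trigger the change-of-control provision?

Yes

The purchase adds only to Maya's holdings (Rania's stake shrinks), so Maya is the only person who could newly come to control Ironvale.
Maya holds 81% of Redfern, so Maya controls Redfern.
Maya holds 100% of Palisade, so Maya controls Palisade.
Redfern holds 100% of Tessera, so Maya controls Tessera.
Palisade and Redfern together hold 70% + 15% = 85% of Ridgeback, so Maya controls Ridgeback.
In Ironvale, Maya's side holds only 10%, not > 30%.
So before the transaction, Maya does not control Ironvale.
After the purchase, Maya holds 92% of Ardent directly, and Rania's stake falls to 8%.
Maya holds 92% of Ardent, so Maya controls Ardent.
Maya and Ardent together hold 10% + 25% = 35% of Ironvale, so Maya controls Ironvale.
Maya did not control Ironvale before and does after, so the clause is triggered.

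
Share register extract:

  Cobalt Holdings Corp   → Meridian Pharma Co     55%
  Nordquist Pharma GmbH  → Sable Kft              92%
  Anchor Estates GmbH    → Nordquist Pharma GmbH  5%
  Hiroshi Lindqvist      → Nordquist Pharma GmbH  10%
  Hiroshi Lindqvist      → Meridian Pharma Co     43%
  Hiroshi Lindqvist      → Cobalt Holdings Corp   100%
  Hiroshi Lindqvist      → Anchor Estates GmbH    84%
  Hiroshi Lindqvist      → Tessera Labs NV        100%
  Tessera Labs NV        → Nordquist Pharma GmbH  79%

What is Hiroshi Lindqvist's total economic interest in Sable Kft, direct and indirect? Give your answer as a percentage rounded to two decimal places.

85.74%

Hiroshi reaches Sable along 3 paths.
Via Nordquist: 10% × 92% = 9.2%.
Via Tessera → Nordquist: 100% × 79% × 92% = 72.68%.
Via Anchor → Nordquist: 84% × 5% × 92% = 3.864%.
Total: 9.2% + 72.68% + 3.864% = 85.744%.
Rounded: 85.74%.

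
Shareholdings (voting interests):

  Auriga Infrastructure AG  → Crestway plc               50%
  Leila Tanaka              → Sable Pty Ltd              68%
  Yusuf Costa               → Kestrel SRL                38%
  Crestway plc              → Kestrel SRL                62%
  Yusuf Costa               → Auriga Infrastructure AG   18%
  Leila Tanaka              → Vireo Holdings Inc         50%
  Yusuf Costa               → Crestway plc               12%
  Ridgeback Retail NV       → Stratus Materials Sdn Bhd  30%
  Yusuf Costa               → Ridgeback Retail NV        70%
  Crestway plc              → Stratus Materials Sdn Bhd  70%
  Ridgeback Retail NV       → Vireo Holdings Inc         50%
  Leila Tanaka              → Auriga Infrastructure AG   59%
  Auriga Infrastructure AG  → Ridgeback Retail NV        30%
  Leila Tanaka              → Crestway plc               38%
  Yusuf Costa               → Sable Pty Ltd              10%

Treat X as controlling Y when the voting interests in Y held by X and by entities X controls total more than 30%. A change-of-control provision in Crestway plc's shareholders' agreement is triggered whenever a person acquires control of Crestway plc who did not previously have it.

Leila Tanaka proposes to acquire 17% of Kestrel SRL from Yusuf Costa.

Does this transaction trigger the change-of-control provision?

No

The purchase adds only to Leila's holdings (Yusuf's stake shrinks), so Leila is the only person who could newly come to control Crestway.
Leila holds 59% of Auriga, so Leila controls Auriga.
Auriga and Leila together hold 50% + 38% = 88% of Crestway, so Leila controls Crestway.
So Leila already controls Crestway before the transaction.
After the purchase, Leila holds 17% of Kestrel directly, and Yusuf's stake falls to 21%.
Leila controlled Crestway already, so this is not a new person acquiring control; every other person's position is unchanged or reduced.
No new person acquires control, so the clause is not triggered.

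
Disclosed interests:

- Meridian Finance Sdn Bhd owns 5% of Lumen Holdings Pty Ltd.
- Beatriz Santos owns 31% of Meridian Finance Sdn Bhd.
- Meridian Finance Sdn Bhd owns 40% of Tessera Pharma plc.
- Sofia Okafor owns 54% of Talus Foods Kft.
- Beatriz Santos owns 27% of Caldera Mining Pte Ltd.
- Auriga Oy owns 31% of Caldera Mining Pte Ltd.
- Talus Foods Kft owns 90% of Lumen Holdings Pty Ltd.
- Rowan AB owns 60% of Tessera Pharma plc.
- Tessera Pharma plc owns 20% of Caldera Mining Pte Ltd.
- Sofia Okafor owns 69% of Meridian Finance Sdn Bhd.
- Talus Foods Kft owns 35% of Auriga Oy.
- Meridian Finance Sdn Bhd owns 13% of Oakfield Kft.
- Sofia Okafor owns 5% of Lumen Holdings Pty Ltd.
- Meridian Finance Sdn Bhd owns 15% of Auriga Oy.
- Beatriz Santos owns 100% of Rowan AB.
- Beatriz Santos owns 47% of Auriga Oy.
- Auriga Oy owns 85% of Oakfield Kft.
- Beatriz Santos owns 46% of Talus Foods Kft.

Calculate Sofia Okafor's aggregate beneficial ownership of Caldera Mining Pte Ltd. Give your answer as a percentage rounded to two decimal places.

Sofia reaches Caldera along 3 paths.
Via Talus → Auriga: 54% × 35% × 31% = 5.859%.
Via Meridian → Auriga: 69% × 15% × 31% = 3.2085%.
Via Meridian → Tessera: 69% × 40% × 20% = 5.52%.
Total: 5.859% + 3.2085% + 5.52% = 14.5875%.
Rounded: 14.59%.

14.59%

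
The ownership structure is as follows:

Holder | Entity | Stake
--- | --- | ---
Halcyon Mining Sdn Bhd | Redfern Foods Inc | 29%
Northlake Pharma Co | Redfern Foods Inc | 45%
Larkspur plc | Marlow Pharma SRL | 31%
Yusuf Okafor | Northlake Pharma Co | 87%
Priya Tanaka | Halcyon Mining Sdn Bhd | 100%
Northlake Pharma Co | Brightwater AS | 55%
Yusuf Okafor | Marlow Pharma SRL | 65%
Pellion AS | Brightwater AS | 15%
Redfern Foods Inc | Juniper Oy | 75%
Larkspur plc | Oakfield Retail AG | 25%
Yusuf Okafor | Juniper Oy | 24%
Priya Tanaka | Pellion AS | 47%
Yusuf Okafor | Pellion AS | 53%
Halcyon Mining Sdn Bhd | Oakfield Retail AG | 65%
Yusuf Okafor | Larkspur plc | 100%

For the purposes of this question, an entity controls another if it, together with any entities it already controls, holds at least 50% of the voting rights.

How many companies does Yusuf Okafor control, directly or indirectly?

Yusuf holds 87% of Northlake, so Yusuf controls Northlake.
Yusuf holds 100% of Larkspur, so Yusuf controls Larkspur.
Yusuf holds 53% of Pellion, so Yusuf controls Pellion.
Larkspur and Yusuf together hold 31% + 65% = 96% of Marlow, so Yusuf controls Marlow.
Northlake and Pellion together hold 55% + 15% = 70% of Brightwater, so Yusuf controls Brightwater.
No other company's threshold is met.
Yusuf controls 5 companies.

5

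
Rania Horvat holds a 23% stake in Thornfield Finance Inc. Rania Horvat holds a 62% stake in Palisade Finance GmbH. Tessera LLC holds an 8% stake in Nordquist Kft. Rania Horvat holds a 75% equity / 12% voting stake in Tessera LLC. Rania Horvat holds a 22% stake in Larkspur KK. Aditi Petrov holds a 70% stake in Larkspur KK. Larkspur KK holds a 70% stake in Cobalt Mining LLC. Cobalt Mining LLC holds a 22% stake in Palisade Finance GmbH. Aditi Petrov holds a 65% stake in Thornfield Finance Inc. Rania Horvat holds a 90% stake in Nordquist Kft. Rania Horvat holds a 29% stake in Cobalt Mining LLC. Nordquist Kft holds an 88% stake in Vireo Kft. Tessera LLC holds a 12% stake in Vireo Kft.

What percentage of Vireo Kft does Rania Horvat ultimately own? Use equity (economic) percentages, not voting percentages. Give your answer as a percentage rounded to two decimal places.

Rania reaches Vireo along 3 paths.
Via Tessera: 75% × 12% = 9%.
Via Tessera → Nordquist: 75% × 8% × 88% = 5.28%.
Via Nordquist: 90% × 88% = 79.2%.
Total: 9% + 5.28% + 79.2% = 93.48%.

93.48%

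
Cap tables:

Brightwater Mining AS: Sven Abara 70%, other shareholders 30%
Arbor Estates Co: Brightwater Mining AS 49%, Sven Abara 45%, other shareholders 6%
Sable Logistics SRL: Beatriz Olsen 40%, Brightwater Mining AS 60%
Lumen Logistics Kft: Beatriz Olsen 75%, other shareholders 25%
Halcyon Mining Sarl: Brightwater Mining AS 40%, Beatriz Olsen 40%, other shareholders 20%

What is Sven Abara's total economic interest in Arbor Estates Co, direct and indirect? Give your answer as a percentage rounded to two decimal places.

79.30%

Sven reaches Arbor along 2 paths.
Via Brightwater: 70% × 49% = 34.3%.
Direct stake: 45% = 45%.
Total: 34.3% + 45% = 79.3%.
Rounded: 79.30%.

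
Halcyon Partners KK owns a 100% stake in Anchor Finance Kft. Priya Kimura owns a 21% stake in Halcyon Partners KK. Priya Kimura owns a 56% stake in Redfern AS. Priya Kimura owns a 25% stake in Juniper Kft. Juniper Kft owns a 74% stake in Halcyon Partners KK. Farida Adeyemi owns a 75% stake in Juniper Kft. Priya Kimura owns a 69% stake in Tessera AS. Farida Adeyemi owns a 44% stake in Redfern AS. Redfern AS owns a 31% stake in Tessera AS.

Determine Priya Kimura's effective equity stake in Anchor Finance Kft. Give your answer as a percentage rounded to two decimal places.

39.50%

Priya reaches Anchor along 2 paths.
Via Juniper → Halcyon: 25% × 74% × 100% = 18.5%.
Via Halcyon: 21% × 100% = 21%.
Total: 18.5% + 21% = 39.5%.
Rounded: 39.50%.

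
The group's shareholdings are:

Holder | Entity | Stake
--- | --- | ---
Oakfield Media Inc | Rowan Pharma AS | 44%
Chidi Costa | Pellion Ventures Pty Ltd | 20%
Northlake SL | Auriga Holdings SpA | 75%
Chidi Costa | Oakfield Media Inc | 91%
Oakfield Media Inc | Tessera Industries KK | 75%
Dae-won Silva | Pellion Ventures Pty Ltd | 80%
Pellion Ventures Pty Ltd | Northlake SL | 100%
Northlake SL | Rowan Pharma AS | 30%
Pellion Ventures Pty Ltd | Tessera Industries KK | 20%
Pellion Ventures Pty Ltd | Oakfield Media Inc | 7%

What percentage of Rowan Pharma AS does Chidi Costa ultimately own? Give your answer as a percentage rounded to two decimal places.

Chidi reaches Rowan along 3 paths.
Via Pellion → Northlake: 20% × 100% × 30% = 6%.
Via Oakfield: 91% × 44% = 40.04%.
Via Pellion → Oakfield: 20% × 7% × 44% = 0.616%.
Total: 6% + 40.04% + 0.616% = 46.656%.
Rounded: 46.66%.

46.66%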